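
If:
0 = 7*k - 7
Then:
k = 1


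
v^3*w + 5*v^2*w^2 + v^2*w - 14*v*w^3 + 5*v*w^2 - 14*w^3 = (v - 2*w)*(v + 7*w)*(v*w + w)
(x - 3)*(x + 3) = x^2 - 9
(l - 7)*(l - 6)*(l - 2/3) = l^3 - 41*l^2/3 + 152*l/3 - 28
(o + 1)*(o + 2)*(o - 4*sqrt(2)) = o^3 - 4*sqrt(2)*o^2 + 3*o^2 - 12*sqrt(2)*o + 2*o - 8*sqrt(2)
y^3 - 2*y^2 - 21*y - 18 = (y - 6)*(y + 1)*(y + 3)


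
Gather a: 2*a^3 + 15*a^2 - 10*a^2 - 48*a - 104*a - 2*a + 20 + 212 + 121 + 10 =2*a^3 + 5*a^2 - 154*a + 363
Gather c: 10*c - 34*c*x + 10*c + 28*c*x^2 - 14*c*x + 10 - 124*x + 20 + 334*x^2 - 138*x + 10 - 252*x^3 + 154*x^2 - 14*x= c*(28*x^2 - 48*x + 20) - 252*x^3 + 488*x^2 - 276*x + 40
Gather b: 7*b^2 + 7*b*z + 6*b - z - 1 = 7*b^2 + b*(7*z + 6) - z - 1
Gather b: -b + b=0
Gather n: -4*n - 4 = -4*n - 4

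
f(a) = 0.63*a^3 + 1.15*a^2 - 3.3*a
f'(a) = 1.89*a^2 + 2.3*a - 3.3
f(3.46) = 28.45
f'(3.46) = 27.28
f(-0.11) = 0.38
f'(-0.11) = -3.53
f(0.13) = -0.41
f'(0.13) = -2.97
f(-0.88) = 3.37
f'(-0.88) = -3.86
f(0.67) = -1.51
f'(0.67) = -0.91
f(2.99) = 17.25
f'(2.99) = 20.47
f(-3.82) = -5.73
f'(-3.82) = 15.49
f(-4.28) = -14.20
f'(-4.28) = 21.48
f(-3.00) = 3.24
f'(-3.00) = 6.81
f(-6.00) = -74.88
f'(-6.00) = 50.94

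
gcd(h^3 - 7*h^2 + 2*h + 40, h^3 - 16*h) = h - 4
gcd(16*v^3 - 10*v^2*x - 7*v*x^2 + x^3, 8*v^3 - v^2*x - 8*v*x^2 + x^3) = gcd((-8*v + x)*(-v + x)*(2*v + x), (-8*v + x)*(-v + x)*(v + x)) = 8*v^2 - 9*v*x + x^2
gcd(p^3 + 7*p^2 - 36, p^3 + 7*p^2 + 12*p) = p + 3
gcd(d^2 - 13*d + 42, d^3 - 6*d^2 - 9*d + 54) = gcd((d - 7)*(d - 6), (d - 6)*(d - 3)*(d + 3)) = d - 6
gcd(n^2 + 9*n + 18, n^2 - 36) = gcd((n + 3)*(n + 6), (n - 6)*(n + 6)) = n + 6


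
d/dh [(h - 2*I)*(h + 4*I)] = 2*h + 2*I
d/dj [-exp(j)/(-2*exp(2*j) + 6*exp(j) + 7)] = (-2*exp(2*j) - 7)*exp(j)/(4*exp(4*j) - 24*exp(3*j) + 8*exp(2*j) + 84*exp(j) + 49)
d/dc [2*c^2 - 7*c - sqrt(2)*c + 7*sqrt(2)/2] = 4*c - 7 - sqrt(2)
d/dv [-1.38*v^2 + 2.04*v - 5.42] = 2.04 - 2.76*v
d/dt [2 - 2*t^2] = -4*t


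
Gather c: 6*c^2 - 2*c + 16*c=6*c^2 + 14*c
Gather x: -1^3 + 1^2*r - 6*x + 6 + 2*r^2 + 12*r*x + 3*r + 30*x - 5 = 2*r^2 + 4*r + x*(12*r + 24)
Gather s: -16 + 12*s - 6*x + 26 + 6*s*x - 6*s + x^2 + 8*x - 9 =s*(6*x + 6) + x^2 + 2*x + 1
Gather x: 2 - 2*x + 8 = 10 - 2*x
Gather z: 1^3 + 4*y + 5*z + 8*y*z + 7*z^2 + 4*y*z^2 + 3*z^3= 4*y + 3*z^3 + z^2*(4*y + 7) + z*(8*y + 5) + 1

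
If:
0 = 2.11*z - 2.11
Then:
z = 1.00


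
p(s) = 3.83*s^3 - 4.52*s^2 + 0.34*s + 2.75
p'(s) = 11.49*s^2 - 9.04*s + 0.34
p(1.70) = 9.08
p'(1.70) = 18.18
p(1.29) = 3.89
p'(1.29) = 7.80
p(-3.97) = -309.49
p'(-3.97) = 217.32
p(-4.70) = -496.34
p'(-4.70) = 296.64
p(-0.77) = -1.94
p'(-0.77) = 14.11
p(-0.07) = 2.70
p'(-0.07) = 1.03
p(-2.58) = -93.99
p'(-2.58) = 100.15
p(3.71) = 137.38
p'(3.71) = 124.95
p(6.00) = 669.35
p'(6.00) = 359.74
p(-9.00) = -3158.50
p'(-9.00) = 1012.39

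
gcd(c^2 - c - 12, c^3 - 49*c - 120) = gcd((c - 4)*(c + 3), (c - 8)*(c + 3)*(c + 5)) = c + 3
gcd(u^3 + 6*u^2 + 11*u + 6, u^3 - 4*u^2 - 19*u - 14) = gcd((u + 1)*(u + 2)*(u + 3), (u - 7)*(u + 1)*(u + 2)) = u^2 + 3*u + 2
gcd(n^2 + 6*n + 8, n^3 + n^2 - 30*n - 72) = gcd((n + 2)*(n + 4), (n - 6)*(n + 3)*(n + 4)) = n + 4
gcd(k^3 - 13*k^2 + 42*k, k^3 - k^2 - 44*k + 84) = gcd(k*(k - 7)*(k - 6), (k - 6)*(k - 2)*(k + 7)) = k - 6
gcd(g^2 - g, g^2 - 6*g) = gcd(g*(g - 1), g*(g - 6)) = g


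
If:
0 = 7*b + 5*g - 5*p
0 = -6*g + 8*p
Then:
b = -5*p/21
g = 4*p/3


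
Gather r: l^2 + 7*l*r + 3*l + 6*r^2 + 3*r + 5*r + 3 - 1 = l^2 + 3*l + 6*r^2 + r*(7*l + 8) + 2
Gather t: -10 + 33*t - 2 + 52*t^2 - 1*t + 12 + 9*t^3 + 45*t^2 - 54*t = 9*t^3 + 97*t^2 - 22*t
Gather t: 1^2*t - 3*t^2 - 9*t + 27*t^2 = 24*t^2 - 8*t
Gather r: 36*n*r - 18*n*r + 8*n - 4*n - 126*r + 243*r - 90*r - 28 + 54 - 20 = 4*n + r*(18*n + 27) + 6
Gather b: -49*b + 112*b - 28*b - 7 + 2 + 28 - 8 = 35*b + 15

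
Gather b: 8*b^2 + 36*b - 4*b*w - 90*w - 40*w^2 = 8*b^2 + b*(36 - 4*w) - 40*w^2 - 90*w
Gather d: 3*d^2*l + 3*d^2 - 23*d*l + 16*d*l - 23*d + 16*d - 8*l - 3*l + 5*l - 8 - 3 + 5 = d^2*(3*l + 3) + d*(-7*l - 7) - 6*l - 6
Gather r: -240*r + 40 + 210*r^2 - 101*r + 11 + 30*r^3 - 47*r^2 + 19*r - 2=30*r^3 + 163*r^2 - 322*r + 49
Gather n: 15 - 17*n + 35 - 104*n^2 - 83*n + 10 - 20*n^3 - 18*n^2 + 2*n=-20*n^3 - 122*n^2 - 98*n + 60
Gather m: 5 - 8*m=5 - 8*m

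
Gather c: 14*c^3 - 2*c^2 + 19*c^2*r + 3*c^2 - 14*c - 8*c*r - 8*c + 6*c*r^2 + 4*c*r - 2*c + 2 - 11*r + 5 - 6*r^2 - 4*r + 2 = 14*c^3 + c^2*(19*r + 1) + c*(6*r^2 - 4*r - 24) - 6*r^2 - 15*r + 9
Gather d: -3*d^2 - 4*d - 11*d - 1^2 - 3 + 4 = -3*d^2 - 15*d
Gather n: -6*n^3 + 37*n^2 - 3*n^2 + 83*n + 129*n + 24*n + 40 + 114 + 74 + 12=-6*n^3 + 34*n^2 + 236*n + 240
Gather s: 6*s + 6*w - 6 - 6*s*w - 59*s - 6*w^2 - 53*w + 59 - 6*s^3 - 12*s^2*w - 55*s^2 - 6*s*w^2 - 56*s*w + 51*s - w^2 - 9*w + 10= -6*s^3 + s^2*(-12*w - 55) + s*(-6*w^2 - 62*w - 2) - 7*w^2 - 56*w + 63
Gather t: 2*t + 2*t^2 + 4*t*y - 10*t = 2*t^2 + t*(4*y - 8)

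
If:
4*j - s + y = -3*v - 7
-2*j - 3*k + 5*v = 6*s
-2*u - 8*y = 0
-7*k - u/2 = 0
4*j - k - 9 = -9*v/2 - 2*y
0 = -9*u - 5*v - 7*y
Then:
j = -66798/13795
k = 804/2759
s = 88261/13795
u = -11256/2759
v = 81606/13795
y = 2814/2759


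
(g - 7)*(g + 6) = g^2 - g - 42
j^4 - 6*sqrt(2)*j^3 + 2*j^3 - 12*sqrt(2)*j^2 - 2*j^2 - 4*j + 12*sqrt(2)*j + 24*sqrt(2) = (j + 2)*(j - 6*sqrt(2))*(j - sqrt(2))*(j + sqrt(2))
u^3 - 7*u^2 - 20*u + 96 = (u - 8)*(u - 3)*(u + 4)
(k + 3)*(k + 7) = k^2 + 10*k + 21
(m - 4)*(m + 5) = m^2 + m - 20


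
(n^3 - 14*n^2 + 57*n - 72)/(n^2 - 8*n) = n - 6 + 9/n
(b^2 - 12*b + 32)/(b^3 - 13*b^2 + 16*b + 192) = (b - 4)/(b^2 - 5*b - 24)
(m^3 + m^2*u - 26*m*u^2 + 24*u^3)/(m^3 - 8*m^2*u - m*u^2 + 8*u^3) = (-m^2 - 2*m*u + 24*u^2)/(-m^2 + 7*m*u + 8*u^2)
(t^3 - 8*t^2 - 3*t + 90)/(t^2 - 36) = (t^2 - 2*t - 15)/(t + 6)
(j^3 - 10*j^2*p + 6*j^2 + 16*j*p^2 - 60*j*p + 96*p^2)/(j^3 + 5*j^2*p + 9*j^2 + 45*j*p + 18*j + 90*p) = (j^2 - 10*j*p + 16*p^2)/(j^2 + 5*j*p + 3*j + 15*p)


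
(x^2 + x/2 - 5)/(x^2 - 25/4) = 2*(x - 2)/(2*x - 5)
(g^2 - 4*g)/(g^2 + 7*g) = (g - 4)/(g + 7)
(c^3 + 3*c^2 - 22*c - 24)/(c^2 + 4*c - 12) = (c^2 - 3*c - 4)/(c - 2)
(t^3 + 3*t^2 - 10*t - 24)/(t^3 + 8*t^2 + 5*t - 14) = (t^2 + t - 12)/(t^2 + 6*t - 7)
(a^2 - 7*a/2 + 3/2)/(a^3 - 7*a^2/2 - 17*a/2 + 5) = (a - 3)/(a^2 - 3*a - 10)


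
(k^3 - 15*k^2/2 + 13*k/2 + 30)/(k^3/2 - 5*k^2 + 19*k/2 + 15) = (2*k^2 - 5*k - 12)/(k^2 - 5*k - 6)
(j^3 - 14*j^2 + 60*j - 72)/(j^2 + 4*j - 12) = (j^2 - 12*j + 36)/(j + 6)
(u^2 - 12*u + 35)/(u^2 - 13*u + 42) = (u - 5)/(u - 6)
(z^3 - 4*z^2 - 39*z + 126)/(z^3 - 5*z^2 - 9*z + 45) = (z^2 - z - 42)/(z^2 - 2*z - 15)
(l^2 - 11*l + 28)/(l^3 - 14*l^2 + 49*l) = (l - 4)/(l*(l - 7))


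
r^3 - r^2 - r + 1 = (r - 1)^2*(r + 1)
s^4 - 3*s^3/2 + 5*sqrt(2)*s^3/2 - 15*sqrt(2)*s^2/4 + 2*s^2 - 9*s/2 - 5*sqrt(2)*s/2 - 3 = (s - 2)*(s + 1/2)*(s + sqrt(2))*(s + 3*sqrt(2)/2)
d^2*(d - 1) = d^3 - d^2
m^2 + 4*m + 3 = (m + 1)*(m + 3)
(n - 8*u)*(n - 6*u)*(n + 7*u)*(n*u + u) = n^4*u - 7*n^3*u^2 + n^3*u - 50*n^2*u^3 - 7*n^2*u^2 + 336*n*u^4 - 50*n*u^3 + 336*u^4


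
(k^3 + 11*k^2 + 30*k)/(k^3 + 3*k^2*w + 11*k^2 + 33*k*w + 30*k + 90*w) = k/(k + 3*w)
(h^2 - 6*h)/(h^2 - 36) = h/(h + 6)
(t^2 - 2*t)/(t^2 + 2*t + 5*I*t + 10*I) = t*(t - 2)/(t^2 + t*(2 + 5*I) + 10*I)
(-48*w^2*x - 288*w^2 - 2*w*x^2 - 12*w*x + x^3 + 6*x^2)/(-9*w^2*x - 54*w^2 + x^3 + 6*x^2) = (-48*w^2 - 2*w*x + x^2)/(-9*w^2 + x^2)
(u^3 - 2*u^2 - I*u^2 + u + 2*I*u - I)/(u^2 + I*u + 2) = (u^2 - 2*u + 1)/(u + 2*I)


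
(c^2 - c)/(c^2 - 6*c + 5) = c/(c - 5)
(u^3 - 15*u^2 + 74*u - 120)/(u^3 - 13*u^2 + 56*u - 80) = (u - 6)/(u - 4)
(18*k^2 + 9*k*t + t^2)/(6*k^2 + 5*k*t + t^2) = (6*k + t)/(2*k + t)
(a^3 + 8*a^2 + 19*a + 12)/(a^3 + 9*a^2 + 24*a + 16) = (a + 3)/(a + 4)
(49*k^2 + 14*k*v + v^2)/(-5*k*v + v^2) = (49*k^2 + 14*k*v + v^2)/(v*(-5*k + v))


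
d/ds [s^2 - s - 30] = 2*s - 1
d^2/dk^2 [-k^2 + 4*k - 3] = -2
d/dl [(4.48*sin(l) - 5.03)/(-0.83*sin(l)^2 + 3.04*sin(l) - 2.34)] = (3.7184*sin(l)^2 - 8.3498*sin(l) + 4.808)*cos(l)/(0.6889*sin(l)^4 - 5.0464*sin(l)^3 + 13.126*sin(l)^2 - 14.2272*sin(l) + 5.4756)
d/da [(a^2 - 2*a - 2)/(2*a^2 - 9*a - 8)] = (-5*a^2 - 8*a - 2)/(4*a^4 - 36*a^3 + 49*a^2 + 144*a + 64)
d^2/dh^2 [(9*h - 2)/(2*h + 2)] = -11/(h + 1)^3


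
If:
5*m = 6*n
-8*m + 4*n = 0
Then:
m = 0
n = 0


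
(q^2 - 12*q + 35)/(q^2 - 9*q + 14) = (q - 5)/(q - 2)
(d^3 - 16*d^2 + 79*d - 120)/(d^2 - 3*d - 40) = (d^2 - 8*d + 15)/(d + 5)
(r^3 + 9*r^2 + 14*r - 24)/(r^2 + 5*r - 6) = r + 4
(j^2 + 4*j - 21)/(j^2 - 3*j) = (j + 7)/j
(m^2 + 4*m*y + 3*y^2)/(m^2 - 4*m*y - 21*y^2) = (-m - y)/(-m + 7*y)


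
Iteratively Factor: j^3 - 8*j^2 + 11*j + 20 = (j + 1)*(j^2 - 9*j + 20) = (j - 5)*(j + 1)*(j - 4)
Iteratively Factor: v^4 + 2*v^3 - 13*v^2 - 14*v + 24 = (v - 1)*(v^3 + 3*v^2 - 10*v - 24) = (v - 1)*(v + 2)*(v^2 + v - 12) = (v - 1)*(v + 2)*(v + 4)*(v - 3)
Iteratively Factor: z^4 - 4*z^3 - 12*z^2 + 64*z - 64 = (z - 4)*(z^3 - 12*z + 16) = (z - 4)*(z - 2)*(z^2 + 2*z - 8) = (z - 4)*(z - 2)*(z + 4)*(z - 2)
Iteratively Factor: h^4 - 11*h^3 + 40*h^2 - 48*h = (h)*(h^3 - 11*h^2 + 40*h - 48) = h*(h - 3)*(h^2 - 8*h + 16) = h*(h - 4)*(h - 3)*(h - 4)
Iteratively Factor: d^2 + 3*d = (d)*(d + 3)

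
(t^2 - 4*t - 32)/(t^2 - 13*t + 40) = (t + 4)/(t - 5)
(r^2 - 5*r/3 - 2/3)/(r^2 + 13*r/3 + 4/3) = (r - 2)/(r + 4)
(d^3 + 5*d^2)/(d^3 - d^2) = (d + 5)/(d - 1)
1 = 1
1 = 1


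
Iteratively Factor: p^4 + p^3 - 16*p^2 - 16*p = (p + 4)*(p^3 - 3*p^2 - 4*p) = (p - 4)*(p + 4)*(p^2 + p) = (p - 4)*(p + 1)*(p + 4)*(p)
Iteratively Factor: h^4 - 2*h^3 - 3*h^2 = (h)*(h^3 - 2*h^2 - 3*h) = h*(h - 3)*(h^2 + h) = h*(h - 3)*(h + 1)*(h)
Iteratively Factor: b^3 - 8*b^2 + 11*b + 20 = (b - 5)*(b^2 - 3*b - 4) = (b - 5)*(b + 1)*(b - 4)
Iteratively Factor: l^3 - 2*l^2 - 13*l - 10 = (l + 1)*(l^2 - 3*l - 10) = (l + 1)*(l + 2)*(l - 5)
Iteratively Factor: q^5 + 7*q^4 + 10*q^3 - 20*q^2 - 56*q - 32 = (q + 2)*(q^4 + 5*q^3 - 20*q - 16) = (q + 1)*(q + 2)*(q^3 + 4*q^2 - 4*q - 16) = (q - 2)*(q + 1)*(q + 2)*(q^2 + 6*q + 8) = (q - 2)*(q + 1)*(q + 2)^2*(q + 4)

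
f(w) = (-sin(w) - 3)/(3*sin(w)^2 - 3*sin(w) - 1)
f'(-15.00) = 2.84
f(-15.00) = -1.06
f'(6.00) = -2339.56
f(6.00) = -37.54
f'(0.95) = 2.37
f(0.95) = 2.62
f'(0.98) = 2.48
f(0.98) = 2.69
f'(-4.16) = -2.62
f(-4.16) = 2.79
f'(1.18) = 2.92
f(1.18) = 3.25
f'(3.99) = 1.52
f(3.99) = -0.77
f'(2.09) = -2.72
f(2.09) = 2.88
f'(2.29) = -1.96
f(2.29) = 2.41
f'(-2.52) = 4.56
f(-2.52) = -1.37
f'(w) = (-6*sin(w)*cos(w) + 3*cos(w))*(-sin(w) - 3)/(3*sin(w)^2 - 3*sin(w) - 1)^2 - cos(w)/(3*sin(w)^2 - 3*sin(w) - 1)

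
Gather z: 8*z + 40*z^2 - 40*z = 40*z^2 - 32*z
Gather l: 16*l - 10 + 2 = 16*l - 8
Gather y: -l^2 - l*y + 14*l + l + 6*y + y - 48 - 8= -l^2 + 15*l + y*(7 - l) - 56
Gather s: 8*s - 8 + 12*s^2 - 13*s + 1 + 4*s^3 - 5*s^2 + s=4*s^3 + 7*s^2 - 4*s - 7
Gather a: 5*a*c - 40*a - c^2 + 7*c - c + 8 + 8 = a*(5*c - 40) - c^2 + 6*c + 16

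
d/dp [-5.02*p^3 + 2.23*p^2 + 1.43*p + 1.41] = -15.06*p^2 + 4.46*p + 1.43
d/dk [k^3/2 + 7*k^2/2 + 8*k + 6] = 3*k^2/2 + 7*k + 8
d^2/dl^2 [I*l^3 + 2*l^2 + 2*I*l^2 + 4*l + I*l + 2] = 6*I*l + 4 + 4*I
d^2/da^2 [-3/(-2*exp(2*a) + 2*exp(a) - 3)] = 6*((1 - 4*exp(a))*(2*exp(2*a) - 2*exp(a) + 3) + 4*(2*exp(a) - 1)^2*exp(a))*exp(a)/(2*exp(2*a) - 2*exp(a) + 3)^3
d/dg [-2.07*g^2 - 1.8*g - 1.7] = -4.14*g - 1.8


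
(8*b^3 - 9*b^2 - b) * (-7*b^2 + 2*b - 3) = -56*b^5 + 79*b^4 - 35*b^3 + 25*b^2 + 3*b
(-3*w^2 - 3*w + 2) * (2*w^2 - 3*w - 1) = -6*w^4 + 3*w^3 + 16*w^2 - 3*w - 2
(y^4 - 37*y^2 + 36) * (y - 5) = y^5 - 5*y^4 - 37*y^3 + 185*y^2 + 36*y - 180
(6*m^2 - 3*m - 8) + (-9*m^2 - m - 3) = -3*m^2 - 4*m - 11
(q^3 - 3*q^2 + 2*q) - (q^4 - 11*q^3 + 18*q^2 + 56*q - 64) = -q^4 + 12*q^3 - 21*q^2 - 54*q + 64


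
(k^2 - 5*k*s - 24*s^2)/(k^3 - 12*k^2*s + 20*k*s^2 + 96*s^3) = (-k - 3*s)/(-k^2 + 4*k*s + 12*s^2)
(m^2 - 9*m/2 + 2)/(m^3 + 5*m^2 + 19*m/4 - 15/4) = 2*(m - 4)/(2*m^2 + 11*m + 15)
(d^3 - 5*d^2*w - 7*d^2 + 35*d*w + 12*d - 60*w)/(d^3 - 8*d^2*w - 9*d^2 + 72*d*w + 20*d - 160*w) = (-d^2 + 5*d*w + 3*d - 15*w)/(-d^2 + 8*d*w + 5*d - 40*w)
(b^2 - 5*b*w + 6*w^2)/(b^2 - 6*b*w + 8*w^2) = (-b + 3*w)/(-b + 4*w)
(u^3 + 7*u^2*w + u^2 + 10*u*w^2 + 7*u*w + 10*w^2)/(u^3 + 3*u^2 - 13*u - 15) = (u^2 + 7*u*w + 10*w^2)/(u^2 + 2*u - 15)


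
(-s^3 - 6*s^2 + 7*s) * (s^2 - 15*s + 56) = -s^5 + 9*s^4 + 41*s^3 - 441*s^2 + 392*s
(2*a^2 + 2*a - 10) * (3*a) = 6*a^3 + 6*a^2 - 30*a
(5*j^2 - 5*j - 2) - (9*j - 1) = 5*j^2 - 14*j - 1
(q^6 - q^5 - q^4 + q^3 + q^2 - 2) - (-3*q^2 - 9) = q^6 - q^5 - q^4 + q^3 + 4*q^2 + 7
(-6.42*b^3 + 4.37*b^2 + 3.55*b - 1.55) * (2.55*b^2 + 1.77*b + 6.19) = -16.371*b^5 - 0.219900000000001*b^4 - 22.9524*b^3 + 29.3813*b^2 + 19.231*b - 9.5945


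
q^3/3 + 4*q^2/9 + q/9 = q*(q/3 + 1/3)*(q + 1/3)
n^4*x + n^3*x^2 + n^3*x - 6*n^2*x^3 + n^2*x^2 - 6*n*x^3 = n*(n - 2*x)*(n + 3*x)*(n*x + x)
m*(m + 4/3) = m^2 + 4*m/3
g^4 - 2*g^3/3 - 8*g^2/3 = g^2*(g - 2)*(g + 4/3)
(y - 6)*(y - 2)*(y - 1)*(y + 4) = y^4 - 5*y^3 - 16*y^2 + 68*y - 48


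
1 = 1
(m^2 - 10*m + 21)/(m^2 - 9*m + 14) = (m - 3)/(m - 2)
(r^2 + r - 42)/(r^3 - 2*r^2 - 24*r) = (r + 7)/(r*(r + 4))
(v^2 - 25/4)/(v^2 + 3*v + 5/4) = (2*v - 5)/(2*v + 1)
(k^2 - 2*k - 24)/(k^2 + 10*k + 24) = (k - 6)/(k + 6)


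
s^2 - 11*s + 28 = (s - 7)*(s - 4)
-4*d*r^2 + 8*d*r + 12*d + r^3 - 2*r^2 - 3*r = (-4*d + r)*(r - 3)*(r + 1)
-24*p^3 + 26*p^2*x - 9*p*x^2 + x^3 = (-4*p + x)*(-3*p + x)*(-2*p + x)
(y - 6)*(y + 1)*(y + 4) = y^3 - y^2 - 26*y - 24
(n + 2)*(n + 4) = n^2 + 6*n + 8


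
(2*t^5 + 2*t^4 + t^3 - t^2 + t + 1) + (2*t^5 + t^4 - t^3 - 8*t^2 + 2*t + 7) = 4*t^5 + 3*t^4 - 9*t^2 + 3*t + 8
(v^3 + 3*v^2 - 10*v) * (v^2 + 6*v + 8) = v^5 + 9*v^4 + 16*v^3 - 36*v^2 - 80*v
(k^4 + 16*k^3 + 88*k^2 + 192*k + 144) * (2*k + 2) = 2*k^5 + 34*k^4 + 208*k^3 + 560*k^2 + 672*k + 288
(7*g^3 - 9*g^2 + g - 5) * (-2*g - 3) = -14*g^4 - 3*g^3 + 25*g^2 + 7*g + 15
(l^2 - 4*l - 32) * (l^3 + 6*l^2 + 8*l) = l^5 + 2*l^4 - 48*l^3 - 224*l^2 - 256*l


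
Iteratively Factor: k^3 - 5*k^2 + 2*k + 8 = (k + 1)*(k^2 - 6*k + 8) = (k - 4)*(k + 1)*(k - 2)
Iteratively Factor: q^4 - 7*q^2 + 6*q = (q)*(q^3 - 7*q + 6) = q*(q - 2)*(q^2 + 2*q - 3) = q*(q - 2)*(q + 3)*(q - 1)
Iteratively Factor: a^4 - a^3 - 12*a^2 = (a - 4)*(a^3 + 3*a^2) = a*(a - 4)*(a^2 + 3*a) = a^2*(a - 4)*(a + 3)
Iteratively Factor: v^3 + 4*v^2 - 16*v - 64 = (v + 4)*(v^2 - 16) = (v + 4)^2*(v - 4)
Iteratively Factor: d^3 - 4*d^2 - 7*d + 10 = (d + 2)*(d^2 - 6*d + 5) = (d - 5)*(d + 2)*(d - 1)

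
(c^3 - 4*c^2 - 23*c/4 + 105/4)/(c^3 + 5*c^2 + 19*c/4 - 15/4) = (2*c^2 - 13*c + 21)/(2*c^2 + 5*c - 3)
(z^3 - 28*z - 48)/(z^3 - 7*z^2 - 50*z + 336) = (z^2 + 6*z + 8)/(z^2 - z - 56)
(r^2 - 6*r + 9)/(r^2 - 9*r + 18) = (r - 3)/(r - 6)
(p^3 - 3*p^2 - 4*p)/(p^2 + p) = p - 4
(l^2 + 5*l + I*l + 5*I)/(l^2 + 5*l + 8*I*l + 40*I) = (l + I)/(l + 8*I)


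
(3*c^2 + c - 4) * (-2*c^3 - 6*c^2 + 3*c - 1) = -6*c^5 - 20*c^4 + 11*c^3 + 24*c^2 - 13*c + 4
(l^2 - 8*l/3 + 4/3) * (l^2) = l^4 - 8*l^3/3 + 4*l^2/3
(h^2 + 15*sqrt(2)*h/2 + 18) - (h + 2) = h^2 - h + 15*sqrt(2)*h/2 + 16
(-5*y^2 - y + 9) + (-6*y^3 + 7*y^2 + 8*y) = -6*y^3 + 2*y^2 + 7*y + 9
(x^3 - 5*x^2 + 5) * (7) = 7*x^3 - 35*x^2 + 35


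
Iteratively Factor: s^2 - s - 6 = (s - 3)*(s + 2)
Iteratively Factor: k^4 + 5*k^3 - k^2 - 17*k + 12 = (k + 3)*(k^3 + 2*k^2 - 7*k + 4) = (k - 1)*(k + 3)*(k^2 + 3*k - 4) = (k - 1)^2*(k + 3)*(k + 4)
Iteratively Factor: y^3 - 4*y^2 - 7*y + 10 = (y - 1)*(y^2 - 3*y - 10) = (y - 5)*(y - 1)*(y + 2)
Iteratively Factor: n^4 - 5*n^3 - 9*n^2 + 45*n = (n - 3)*(n^3 - 2*n^2 - 15*n) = (n - 5)*(n - 3)*(n^2 + 3*n) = n*(n - 5)*(n - 3)*(n + 3)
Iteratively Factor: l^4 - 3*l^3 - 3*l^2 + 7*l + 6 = (l - 2)*(l^3 - l^2 - 5*l - 3) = (l - 3)*(l - 2)*(l^2 + 2*l + 1) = (l - 3)*(l - 2)*(l + 1)*(l + 1)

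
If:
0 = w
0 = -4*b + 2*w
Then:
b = 0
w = 0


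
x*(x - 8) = x^2 - 8*x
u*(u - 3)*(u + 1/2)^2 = u^4 - 2*u^3 - 11*u^2/4 - 3*u/4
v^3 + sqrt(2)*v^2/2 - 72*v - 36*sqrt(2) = (v - 6*sqrt(2))*(v + sqrt(2)/2)*(v + 6*sqrt(2))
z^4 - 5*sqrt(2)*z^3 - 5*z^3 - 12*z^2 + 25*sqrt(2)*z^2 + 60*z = z*(z - 5)*(z - 6*sqrt(2))*(z + sqrt(2))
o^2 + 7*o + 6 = (o + 1)*(o + 6)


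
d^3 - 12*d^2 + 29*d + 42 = (d - 7)*(d - 6)*(d + 1)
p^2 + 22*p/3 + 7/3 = (p + 1/3)*(p + 7)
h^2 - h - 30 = (h - 6)*(h + 5)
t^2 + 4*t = t*(t + 4)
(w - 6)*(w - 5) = w^2 - 11*w + 30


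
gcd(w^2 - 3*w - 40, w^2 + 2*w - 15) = w + 5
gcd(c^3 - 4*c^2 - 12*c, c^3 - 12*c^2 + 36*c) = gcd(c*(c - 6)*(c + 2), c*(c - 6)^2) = c^2 - 6*c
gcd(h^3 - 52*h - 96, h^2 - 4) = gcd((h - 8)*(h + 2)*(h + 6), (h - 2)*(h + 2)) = h + 2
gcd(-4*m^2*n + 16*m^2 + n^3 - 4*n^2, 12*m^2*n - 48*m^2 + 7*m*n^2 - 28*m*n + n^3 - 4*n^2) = n - 4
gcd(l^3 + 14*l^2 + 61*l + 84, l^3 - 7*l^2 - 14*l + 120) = l + 4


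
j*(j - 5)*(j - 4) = j^3 - 9*j^2 + 20*j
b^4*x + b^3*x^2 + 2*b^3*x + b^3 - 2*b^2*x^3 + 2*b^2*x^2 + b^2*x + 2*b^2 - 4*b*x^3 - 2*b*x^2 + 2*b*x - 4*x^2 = (b + 2)*(b - x)*(b + 2*x)*(b*x + 1)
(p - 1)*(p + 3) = p^2 + 2*p - 3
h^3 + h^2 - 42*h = h*(h - 6)*(h + 7)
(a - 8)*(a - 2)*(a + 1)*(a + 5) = a^4 - 4*a^3 - 39*a^2 + 46*a + 80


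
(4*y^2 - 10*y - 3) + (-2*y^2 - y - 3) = 2*y^2 - 11*y - 6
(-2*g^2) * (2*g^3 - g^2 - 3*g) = -4*g^5 + 2*g^4 + 6*g^3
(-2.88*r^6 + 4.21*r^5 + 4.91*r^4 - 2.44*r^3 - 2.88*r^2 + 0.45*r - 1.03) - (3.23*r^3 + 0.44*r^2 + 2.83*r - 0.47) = -2.88*r^6 + 4.21*r^5 + 4.91*r^4 - 5.67*r^3 - 3.32*r^2 - 2.38*r - 0.56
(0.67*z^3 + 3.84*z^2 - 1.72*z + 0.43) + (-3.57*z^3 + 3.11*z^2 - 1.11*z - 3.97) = -2.9*z^3 + 6.95*z^2 - 2.83*z - 3.54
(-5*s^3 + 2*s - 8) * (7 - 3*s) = 15*s^4 - 35*s^3 - 6*s^2 + 38*s - 56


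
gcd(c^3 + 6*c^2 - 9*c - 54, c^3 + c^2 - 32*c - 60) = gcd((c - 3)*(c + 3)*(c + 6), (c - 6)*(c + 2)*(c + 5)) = 1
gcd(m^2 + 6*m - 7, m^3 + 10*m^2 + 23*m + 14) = m + 7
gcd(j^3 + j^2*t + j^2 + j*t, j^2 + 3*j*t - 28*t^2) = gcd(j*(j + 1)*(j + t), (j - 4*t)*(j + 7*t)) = 1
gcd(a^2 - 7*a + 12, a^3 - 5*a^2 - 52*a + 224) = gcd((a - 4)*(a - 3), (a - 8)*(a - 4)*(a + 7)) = a - 4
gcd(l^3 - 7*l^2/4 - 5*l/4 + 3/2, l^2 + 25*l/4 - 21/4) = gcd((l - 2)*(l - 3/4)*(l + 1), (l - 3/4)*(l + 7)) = l - 3/4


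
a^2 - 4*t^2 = (a - 2*t)*(a + 2*t)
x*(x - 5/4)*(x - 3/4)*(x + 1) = x^4 - x^3 - 17*x^2/16 + 15*x/16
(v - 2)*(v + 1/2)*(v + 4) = v^3 + 5*v^2/2 - 7*v - 4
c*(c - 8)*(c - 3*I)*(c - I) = c^4 - 8*c^3 - 4*I*c^3 - 3*c^2 + 32*I*c^2 + 24*c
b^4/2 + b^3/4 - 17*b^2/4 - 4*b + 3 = (b/2 + 1)*(b - 3)*(b - 1/2)*(b + 2)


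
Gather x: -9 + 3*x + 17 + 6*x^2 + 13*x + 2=6*x^2 + 16*x + 10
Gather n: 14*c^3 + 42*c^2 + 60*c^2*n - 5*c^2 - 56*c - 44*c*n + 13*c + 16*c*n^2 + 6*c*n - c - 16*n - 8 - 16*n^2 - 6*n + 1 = 14*c^3 + 37*c^2 - 44*c + n^2*(16*c - 16) + n*(60*c^2 - 38*c - 22) - 7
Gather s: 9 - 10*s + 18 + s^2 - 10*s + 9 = s^2 - 20*s + 36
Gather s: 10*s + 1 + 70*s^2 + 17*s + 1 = 70*s^2 + 27*s + 2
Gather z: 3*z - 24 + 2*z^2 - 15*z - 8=2*z^2 - 12*z - 32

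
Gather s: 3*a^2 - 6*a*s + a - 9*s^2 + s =3*a^2 + a - 9*s^2 + s*(1 - 6*a)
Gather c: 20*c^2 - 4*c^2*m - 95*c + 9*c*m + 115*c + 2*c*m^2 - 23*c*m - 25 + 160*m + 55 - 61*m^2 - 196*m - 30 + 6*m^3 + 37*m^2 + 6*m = c^2*(20 - 4*m) + c*(2*m^2 - 14*m + 20) + 6*m^3 - 24*m^2 - 30*m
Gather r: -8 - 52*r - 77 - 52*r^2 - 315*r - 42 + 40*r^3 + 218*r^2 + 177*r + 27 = 40*r^3 + 166*r^2 - 190*r - 100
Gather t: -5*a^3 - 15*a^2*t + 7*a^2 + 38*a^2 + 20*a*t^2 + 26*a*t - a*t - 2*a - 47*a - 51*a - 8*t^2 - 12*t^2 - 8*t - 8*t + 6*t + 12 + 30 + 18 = -5*a^3 + 45*a^2 - 100*a + t^2*(20*a - 20) + t*(-15*a^2 + 25*a - 10) + 60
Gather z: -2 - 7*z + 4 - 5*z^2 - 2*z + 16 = -5*z^2 - 9*z + 18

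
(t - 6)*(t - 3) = t^2 - 9*t + 18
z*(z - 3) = z^2 - 3*z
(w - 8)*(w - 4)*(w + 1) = w^3 - 11*w^2 + 20*w + 32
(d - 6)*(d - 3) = d^2 - 9*d + 18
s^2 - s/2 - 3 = (s - 2)*(s + 3/2)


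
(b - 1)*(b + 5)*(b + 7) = b^3 + 11*b^2 + 23*b - 35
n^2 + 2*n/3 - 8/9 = (n - 2/3)*(n + 4/3)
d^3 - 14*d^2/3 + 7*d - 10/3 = (d - 2)*(d - 5/3)*(d - 1)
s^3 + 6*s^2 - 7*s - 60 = (s - 3)*(s + 4)*(s + 5)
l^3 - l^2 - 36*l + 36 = (l - 6)*(l - 1)*(l + 6)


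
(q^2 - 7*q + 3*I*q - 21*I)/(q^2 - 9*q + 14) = (q + 3*I)/(q - 2)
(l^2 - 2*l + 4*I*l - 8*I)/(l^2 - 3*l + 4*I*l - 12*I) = (l - 2)/(l - 3)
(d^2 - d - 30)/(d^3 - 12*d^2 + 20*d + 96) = (d + 5)/(d^2 - 6*d - 16)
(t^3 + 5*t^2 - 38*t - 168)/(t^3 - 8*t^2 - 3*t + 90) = (t^2 + 11*t + 28)/(t^2 - 2*t - 15)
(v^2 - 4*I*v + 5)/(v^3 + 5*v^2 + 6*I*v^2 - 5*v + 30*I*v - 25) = (v - 5*I)/(v^2 + 5*v*(1 + I) + 25*I)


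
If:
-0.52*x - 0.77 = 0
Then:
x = -1.48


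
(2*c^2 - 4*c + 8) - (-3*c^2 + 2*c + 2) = 5*c^2 - 6*c + 6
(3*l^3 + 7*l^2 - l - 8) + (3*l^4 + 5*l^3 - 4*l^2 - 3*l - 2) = 3*l^4 + 8*l^3 + 3*l^2 - 4*l - 10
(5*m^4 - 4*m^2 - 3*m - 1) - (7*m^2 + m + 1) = 5*m^4 - 11*m^2 - 4*m - 2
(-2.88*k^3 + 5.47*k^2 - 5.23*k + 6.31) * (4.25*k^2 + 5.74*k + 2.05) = -12.24*k^5 + 6.7163*k^4 + 3.2663*k^3 + 8.0108*k^2 + 25.4979*k + 12.9355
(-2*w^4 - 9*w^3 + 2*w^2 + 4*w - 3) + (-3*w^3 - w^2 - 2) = -2*w^4 - 12*w^3 + w^2 + 4*w - 5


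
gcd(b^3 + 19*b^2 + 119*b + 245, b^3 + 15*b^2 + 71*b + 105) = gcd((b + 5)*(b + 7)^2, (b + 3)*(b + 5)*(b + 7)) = b^2 + 12*b + 35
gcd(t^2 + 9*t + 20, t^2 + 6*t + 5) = t + 5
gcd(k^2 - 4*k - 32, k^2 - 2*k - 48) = k - 8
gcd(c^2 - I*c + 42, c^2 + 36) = c + 6*I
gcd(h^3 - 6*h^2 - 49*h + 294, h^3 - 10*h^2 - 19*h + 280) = h - 7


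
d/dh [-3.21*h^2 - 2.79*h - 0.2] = -6.42*h - 2.79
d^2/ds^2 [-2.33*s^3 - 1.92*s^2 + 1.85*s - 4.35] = -13.98*s - 3.84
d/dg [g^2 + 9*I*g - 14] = 2*g + 9*I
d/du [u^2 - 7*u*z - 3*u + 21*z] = 2*u - 7*z - 3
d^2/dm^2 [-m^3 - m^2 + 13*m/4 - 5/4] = -6*m - 2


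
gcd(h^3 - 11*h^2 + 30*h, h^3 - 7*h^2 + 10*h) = h^2 - 5*h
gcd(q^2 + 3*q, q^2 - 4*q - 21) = q + 3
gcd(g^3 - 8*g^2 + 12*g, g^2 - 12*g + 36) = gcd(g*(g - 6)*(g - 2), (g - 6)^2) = g - 6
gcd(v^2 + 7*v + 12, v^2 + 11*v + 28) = v + 4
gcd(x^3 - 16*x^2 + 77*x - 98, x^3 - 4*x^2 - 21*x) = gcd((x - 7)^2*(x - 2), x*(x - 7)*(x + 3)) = x - 7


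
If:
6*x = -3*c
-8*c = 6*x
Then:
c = 0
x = 0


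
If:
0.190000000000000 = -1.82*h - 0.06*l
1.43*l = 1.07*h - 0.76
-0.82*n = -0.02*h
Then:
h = -0.08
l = -0.59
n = -0.00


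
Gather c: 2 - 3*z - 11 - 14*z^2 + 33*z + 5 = -14*z^2 + 30*z - 4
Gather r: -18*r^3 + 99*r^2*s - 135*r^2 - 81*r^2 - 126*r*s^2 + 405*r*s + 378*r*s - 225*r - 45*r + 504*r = -18*r^3 + r^2*(99*s - 216) + r*(-126*s^2 + 783*s + 234)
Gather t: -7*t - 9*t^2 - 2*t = -9*t^2 - 9*t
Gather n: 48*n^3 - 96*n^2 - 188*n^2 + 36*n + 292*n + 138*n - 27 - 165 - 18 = 48*n^3 - 284*n^2 + 466*n - 210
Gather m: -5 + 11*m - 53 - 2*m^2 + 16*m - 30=-2*m^2 + 27*m - 88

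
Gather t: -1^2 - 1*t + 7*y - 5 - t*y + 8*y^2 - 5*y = t*(-y - 1) + 8*y^2 + 2*y - 6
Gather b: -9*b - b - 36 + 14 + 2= -10*b - 20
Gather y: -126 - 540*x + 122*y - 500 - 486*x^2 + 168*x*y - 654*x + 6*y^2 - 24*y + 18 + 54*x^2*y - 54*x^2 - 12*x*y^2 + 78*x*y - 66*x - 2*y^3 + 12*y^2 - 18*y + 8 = -540*x^2 - 1260*x - 2*y^3 + y^2*(18 - 12*x) + y*(54*x^2 + 246*x + 80) - 600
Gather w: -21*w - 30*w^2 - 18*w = -30*w^2 - 39*w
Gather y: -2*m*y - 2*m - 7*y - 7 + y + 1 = -2*m + y*(-2*m - 6) - 6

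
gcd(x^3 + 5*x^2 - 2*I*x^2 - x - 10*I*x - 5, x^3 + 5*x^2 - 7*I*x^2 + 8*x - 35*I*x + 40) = x + 5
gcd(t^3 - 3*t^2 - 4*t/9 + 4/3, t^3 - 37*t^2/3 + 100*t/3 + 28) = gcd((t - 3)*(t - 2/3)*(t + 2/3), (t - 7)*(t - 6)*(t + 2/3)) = t + 2/3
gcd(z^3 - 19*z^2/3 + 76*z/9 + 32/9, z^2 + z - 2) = 1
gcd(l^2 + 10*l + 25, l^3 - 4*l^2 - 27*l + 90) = l + 5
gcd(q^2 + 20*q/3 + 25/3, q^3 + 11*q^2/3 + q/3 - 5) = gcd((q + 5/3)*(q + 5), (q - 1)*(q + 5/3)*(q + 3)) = q + 5/3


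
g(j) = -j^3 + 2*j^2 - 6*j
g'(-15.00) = -741.00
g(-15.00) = 3915.00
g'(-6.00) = -138.00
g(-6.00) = 324.00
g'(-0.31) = -7.53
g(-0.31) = 2.08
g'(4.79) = -55.67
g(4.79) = -92.75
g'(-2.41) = -33.06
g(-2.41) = 40.07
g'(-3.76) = -63.45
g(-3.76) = 103.99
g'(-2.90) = -42.83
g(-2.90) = 58.61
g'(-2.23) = -29.84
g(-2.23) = 34.42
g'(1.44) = -6.46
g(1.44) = -7.48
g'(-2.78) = -40.31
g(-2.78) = 53.62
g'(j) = -3*j^2 + 4*j - 6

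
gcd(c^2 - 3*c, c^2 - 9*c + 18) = c - 3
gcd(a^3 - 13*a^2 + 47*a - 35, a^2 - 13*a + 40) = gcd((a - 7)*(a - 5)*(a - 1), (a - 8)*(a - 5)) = a - 5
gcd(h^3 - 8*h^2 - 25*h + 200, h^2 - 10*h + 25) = h - 5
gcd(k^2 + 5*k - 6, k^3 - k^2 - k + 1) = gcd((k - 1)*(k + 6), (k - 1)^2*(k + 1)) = k - 1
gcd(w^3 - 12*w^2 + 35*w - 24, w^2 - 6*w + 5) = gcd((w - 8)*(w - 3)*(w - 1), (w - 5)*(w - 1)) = w - 1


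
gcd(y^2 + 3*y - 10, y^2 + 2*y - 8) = y - 2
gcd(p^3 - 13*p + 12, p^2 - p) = p - 1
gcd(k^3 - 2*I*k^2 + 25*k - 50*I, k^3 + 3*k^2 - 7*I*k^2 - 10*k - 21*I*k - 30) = k^2 - 7*I*k - 10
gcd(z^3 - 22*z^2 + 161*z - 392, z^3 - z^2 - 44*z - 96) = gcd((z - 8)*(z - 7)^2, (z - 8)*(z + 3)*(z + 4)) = z - 8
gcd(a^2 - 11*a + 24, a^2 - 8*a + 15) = a - 3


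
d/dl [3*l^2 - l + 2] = 6*l - 1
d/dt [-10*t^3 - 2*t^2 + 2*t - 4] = -30*t^2 - 4*t + 2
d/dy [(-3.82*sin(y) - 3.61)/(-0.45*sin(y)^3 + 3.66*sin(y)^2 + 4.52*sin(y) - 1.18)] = (-3.438*sin(y)^3 + 9.1077*sin(y)^2 + 26.4252*sin(y) + 20.8248)*cos(y)/(0.2025*sin(y)^6 - 3.294*sin(y)^5 + 9.3276*sin(y)^4 + 34.1484*sin(y)^3 + 11.7928*sin(y)^2 - 10.6672*sin(y) + 1.3924)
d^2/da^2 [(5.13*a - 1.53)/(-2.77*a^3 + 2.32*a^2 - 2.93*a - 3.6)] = (-236.171862*a^5 + 338.679036*a^4 - 129.27051*a^3 + 737.79255*a^2 - 411.019488*a + 160.049394)/(21.253933*a^9 - 53.403384*a^8 + 112.172535*a^7 - 42.59596*a^6 - 20.158425*a^5 + 173.686776*a^4 - 13.976803*a^3 + 2.51532000000002*a^2 + 113.9184*a + 46.656)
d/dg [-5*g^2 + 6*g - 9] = 6 - 10*g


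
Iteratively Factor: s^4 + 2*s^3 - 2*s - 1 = (s + 1)*(s^3 + s^2 - s - 1) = (s + 1)^2*(s^2 - 1) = (s - 1)*(s + 1)^2*(s + 1)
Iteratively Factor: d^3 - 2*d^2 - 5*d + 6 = (d - 1)*(d^2 - d - 6) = (d - 3)*(d - 1)*(d + 2)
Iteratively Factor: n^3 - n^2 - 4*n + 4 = (n - 2)*(n^2 + n - 2) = (n - 2)*(n - 1)*(n + 2)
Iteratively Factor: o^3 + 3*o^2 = (o)*(o^2 + 3*o) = o^2*(o + 3)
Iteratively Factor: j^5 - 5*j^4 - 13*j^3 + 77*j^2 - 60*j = (j - 3)*(j^4 - 2*j^3 - 19*j^2 + 20*j) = (j - 3)*(j + 4)*(j^3 - 6*j^2 + 5*j) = (j - 5)*(j - 3)*(j + 4)*(j^2 - j) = j*(j - 5)*(j - 3)*(j + 4)*(j - 1)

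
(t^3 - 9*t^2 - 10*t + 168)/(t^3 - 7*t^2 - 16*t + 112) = (t - 6)/(t - 4)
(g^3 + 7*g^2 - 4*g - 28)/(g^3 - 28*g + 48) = (g^2 + 9*g + 14)/(g^2 + 2*g - 24)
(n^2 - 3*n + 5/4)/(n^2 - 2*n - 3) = (-n^2 + 3*n - 5/4)/(-n^2 + 2*n + 3)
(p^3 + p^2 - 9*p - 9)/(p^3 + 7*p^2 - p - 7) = (p^2 - 9)/(p^2 + 6*p - 7)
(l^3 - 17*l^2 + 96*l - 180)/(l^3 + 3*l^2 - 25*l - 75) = (l^2 - 12*l + 36)/(l^2 + 8*l + 15)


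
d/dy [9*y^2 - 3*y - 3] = 18*y - 3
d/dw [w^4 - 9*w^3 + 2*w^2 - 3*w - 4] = 4*w^3 - 27*w^2 + 4*w - 3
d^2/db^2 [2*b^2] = 4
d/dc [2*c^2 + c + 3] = 4*c + 1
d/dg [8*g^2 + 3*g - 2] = 16*g + 3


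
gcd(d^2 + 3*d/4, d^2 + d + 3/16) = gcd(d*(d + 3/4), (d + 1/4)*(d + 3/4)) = d + 3/4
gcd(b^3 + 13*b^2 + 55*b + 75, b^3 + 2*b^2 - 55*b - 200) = b^2 + 10*b + 25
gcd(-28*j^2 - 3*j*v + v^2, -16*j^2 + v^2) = 4*j + v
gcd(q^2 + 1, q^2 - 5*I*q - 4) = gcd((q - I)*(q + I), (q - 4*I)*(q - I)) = q - I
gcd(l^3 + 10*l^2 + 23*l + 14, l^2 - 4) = l + 2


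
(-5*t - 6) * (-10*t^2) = 50*t^3 + 60*t^2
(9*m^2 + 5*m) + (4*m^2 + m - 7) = 13*m^2 + 6*m - 7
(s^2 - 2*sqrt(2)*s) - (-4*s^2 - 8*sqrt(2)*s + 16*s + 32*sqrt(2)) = 5*s^2 - 16*s + 6*sqrt(2)*s - 32*sqrt(2)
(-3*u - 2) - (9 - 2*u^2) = 2*u^2 - 3*u - 11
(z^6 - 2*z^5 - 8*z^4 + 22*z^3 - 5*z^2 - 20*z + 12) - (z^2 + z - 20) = z^6 - 2*z^5 - 8*z^4 + 22*z^3 - 6*z^2 - 21*z + 32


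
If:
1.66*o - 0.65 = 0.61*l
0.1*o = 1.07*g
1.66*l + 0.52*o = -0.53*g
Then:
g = 0.03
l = -0.12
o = 0.35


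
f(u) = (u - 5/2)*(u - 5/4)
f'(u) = 2*u - 15/4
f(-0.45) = 5.02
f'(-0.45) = -4.65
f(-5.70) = 56.99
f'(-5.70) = -15.15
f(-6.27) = 65.95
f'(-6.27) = -16.29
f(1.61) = -0.32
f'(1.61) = -0.53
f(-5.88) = 59.75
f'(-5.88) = -15.51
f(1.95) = -0.38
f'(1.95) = 0.15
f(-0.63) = 5.88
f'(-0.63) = -5.01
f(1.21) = 0.05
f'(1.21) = -1.33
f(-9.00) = 117.88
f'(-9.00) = -21.75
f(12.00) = 102.12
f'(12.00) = 20.25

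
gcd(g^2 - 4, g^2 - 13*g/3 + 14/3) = g - 2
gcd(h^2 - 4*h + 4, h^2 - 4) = h - 2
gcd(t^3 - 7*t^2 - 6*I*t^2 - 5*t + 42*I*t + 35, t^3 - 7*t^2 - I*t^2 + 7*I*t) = t^2 + t*(-7 - I) + 7*I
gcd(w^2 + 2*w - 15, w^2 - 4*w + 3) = w - 3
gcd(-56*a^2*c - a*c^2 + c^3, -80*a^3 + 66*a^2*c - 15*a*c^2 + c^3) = 8*a - c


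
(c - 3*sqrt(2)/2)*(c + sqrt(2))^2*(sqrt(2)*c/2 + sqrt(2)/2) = sqrt(2)*c^4/2 + c^3/2 + sqrt(2)*c^3/2 - 2*sqrt(2)*c^2 + c^2/2 - 3*c - 2*sqrt(2)*c - 3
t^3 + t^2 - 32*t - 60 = (t - 6)*(t + 2)*(t + 5)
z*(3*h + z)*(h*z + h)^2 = 3*h^3*z^3 + 6*h^3*z^2 + 3*h^3*z + h^2*z^4 + 2*h^2*z^3 + h^2*z^2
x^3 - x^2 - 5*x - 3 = (x - 3)*(x + 1)^2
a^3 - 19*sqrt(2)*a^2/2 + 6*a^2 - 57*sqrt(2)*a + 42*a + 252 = (a + 6)*(a - 6*sqrt(2))*(a - 7*sqrt(2)/2)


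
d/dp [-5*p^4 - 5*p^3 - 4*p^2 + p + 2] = -20*p^3 - 15*p^2 - 8*p + 1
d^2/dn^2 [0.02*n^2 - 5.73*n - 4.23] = 0.0400000000000000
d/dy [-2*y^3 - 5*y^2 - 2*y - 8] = -6*y^2 - 10*y - 2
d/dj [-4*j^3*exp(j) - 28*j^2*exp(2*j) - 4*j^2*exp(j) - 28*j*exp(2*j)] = 4*(-j^3 - 14*j^2*exp(j) - 4*j^2 - 28*j*exp(j) - 2*j - 7*exp(j))*exp(j)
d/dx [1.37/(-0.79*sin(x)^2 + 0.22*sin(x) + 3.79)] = (2.1646*sin(x) - 0.3014)*cos(x)/(-0.79*sin(x)^2 + 0.22*sin(x) + 3.79)^2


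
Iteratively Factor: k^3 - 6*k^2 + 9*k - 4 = (k - 4)*(k^2 - 2*k + 1) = (k - 4)*(k - 1)*(k - 1)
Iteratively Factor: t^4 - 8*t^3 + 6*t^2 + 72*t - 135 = (t - 5)*(t^3 - 3*t^2 - 9*t + 27) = (t - 5)*(t - 3)*(t^2 - 9) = (t - 5)*(t - 3)*(t + 3)*(t - 3)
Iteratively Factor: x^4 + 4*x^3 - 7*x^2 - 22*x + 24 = (x + 3)*(x^3 + x^2 - 10*x + 8) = (x - 2)*(x + 3)*(x^2 + 3*x - 4) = (x - 2)*(x - 1)*(x + 3)*(x + 4)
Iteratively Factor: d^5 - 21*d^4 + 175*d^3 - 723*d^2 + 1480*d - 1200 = (d - 5)*(d^4 - 16*d^3 + 95*d^2 - 248*d + 240) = (d - 5)*(d - 3)*(d^3 - 13*d^2 + 56*d - 80) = (d - 5)*(d - 4)*(d - 3)*(d^2 - 9*d + 20) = (d - 5)*(d - 4)^2*(d - 3)*(d - 5)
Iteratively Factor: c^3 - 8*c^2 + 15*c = (c - 3)*(c^2 - 5*c) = c*(c - 3)*(c - 5)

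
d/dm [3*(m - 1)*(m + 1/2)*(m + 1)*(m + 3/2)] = 12*m^3 + 18*m^2 - 3*m/2 - 6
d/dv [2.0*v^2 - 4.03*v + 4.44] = 4.0*v - 4.03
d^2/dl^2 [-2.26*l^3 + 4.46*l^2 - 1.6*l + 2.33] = 8.92 - 13.56*l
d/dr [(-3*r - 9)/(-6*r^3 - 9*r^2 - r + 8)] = 3*(6*r^3 + 9*r^2 + r - (r + 3)*(18*r^2 + 18*r + 1) - 8)/(6*r^3 + 9*r^2 + r - 8)^2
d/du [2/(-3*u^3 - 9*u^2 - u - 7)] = 2*(9*u^2 + 18*u + 1)/(3*u^3 + 9*u^2 + u + 7)^2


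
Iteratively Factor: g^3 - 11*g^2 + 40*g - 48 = (g - 4)*(g^2 - 7*g + 12) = (g - 4)^2*(g - 3)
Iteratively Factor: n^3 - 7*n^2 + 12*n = (n - 3)*(n^2 - 4*n) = (n - 4)*(n - 3)*(n)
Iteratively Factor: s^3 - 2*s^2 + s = (s - 1)*(s^2 - s) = (s - 1)^2*(s)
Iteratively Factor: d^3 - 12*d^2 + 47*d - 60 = (d - 3)*(d^2 - 9*d + 20) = (d - 5)*(d - 3)*(d - 4)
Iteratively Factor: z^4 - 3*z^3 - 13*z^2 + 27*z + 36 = (z + 3)*(z^3 - 6*z^2 + 5*z + 12) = (z + 1)*(z + 3)*(z^2 - 7*z + 12) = (z - 3)*(z + 1)*(z + 3)*(z - 4)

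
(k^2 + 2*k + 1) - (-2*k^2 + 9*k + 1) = 3*k^2 - 7*k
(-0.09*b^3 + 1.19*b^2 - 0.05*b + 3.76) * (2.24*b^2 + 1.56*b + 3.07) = -0.2016*b^5 + 2.5252*b^4 + 1.4681*b^3 + 11.9977*b^2 + 5.7121*b + 11.5432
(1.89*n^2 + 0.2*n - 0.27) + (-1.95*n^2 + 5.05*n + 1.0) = -0.0600000000000001*n^2 + 5.25*n + 0.73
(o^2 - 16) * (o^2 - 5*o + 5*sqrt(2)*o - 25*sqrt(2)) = o^4 - 5*o^3 + 5*sqrt(2)*o^3 - 25*sqrt(2)*o^2 - 16*o^2 - 80*sqrt(2)*o + 80*o + 400*sqrt(2)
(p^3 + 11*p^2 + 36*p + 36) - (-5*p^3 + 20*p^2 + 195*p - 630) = 6*p^3 - 9*p^2 - 159*p + 666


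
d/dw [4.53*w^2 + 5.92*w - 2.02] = 9.06*w + 5.92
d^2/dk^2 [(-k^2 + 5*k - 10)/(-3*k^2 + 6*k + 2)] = 2*(-27*k^3 + 288*k^2 - 630*k + 484)/(27*k^6 - 162*k^5 + 270*k^4 - 180*k^2 - 72*k - 8)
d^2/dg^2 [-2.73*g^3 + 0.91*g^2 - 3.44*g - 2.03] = 1.82 - 16.38*g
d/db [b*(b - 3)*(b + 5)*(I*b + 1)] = 4*I*b^3 + b^2*(3 + 6*I) + b*(4 - 30*I) - 15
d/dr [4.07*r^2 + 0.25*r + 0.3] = 8.14*r + 0.25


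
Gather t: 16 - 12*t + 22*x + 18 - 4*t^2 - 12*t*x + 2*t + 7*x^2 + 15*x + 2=-4*t^2 + t*(-12*x - 10) + 7*x^2 + 37*x + 36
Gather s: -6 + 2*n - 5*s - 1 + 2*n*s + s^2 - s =2*n + s^2 + s*(2*n - 6) - 7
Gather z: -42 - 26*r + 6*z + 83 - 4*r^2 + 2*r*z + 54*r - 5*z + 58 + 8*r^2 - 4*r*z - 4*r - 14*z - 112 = 4*r^2 + 24*r + z*(-2*r - 13) - 13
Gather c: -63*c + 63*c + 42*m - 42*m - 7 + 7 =0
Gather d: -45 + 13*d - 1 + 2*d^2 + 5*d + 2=2*d^2 + 18*d - 44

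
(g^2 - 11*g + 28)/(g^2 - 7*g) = (g - 4)/g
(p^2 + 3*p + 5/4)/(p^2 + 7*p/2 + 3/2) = (p + 5/2)/(p + 3)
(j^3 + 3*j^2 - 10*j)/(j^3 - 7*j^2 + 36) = j*(j^2 + 3*j - 10)/(j^3 - 7*j^2 + 36)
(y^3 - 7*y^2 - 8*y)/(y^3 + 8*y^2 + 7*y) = (y - 8)/(y + 7)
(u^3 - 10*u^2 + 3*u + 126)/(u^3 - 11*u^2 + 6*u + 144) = (u - 7)/(u - 8)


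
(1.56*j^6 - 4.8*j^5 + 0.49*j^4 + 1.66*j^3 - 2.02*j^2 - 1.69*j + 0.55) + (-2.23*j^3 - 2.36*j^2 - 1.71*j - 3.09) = 1.56*j^6 - 4.8*j^5 + 0.49*j^4 - 0.57*j^3 - 4.38*j^2 - 3.4*j - 2.54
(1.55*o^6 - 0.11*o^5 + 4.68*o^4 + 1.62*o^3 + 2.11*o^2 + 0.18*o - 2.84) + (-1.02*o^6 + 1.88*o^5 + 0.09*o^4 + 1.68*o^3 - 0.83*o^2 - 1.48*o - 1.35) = 0.53*o^6 + 1.77*o^5 + 4.77*o^4 + 3.3*o^3 + 1.28*o^2 - 1.3*o - 4.19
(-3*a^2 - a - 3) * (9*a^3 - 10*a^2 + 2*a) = -27*a^5 + 21*a^4 - 23*a^3 + 28*a^2 - 6*a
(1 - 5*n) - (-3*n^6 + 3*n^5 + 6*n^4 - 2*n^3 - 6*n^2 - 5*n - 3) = 3*n^6 - 3*n^5 - 6*n^4 + 2*n^3 + 6*n^2 + 4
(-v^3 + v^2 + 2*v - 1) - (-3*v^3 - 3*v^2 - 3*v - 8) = 2*v^3 + 4*v^2 + 5*v + 7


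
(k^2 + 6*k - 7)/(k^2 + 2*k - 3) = (k + 7)/(k + 3)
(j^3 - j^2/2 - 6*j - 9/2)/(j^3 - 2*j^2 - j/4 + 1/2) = 2*(2*j^3 - j^2 - 12*j - 9)/(4*j^3 - 8*j^2 - j + 2)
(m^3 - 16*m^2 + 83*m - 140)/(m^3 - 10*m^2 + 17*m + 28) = (m - 5)/(m + 1)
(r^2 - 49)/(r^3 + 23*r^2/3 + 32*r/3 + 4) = 3*(r^2 - 49)/(3*r^3 + 23*r^2 + 32*r + 12)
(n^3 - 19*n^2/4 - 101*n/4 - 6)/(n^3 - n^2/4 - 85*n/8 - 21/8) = 2*(n - 8)/(2*n - 7)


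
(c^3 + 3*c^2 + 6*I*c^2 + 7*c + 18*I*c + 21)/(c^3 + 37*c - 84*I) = (c^2 + c*(3 - I) - 3*I)/(c^2 - 7*I*c - 12)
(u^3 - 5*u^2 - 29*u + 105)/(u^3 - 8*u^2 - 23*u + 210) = (u - 3)/(u - 6)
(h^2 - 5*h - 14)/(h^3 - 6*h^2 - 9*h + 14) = 1/(h - 1)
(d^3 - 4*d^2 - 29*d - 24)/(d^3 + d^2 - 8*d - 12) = (d^3 - 4*d^2 - 29*d - 24)/(d^3 + d^2 - 8*d - 12)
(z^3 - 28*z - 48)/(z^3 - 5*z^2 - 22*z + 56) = (z^2 - 4*z - 12)/(z^2 - 9*z + 14)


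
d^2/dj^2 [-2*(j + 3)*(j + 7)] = -4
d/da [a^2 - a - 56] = 2*a - 1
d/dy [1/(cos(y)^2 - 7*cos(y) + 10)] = (2*cos(y) - 7)*sin(y)/(cos(y)^2 - 7*cos(y) + 10)^2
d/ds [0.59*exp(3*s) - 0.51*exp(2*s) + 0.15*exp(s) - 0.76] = (1.77*exp(2*s) - 1.02*exp(s) + 0.15)*exp(s)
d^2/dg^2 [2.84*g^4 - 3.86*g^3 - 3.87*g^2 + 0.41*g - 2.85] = 34.08*g^2 - 23.16*g - 7.74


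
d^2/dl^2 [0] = 0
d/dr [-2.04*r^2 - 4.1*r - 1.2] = -4.08*r - 4.1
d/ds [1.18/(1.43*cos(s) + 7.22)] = 1.6874*sin(s)/(1.43*cos(s) + 7.22)^2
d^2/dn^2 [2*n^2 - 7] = 4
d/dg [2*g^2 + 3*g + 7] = 4*g + 3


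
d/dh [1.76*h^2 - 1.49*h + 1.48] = 3.52*h - 1.49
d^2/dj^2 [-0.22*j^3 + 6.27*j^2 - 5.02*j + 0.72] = 12.54 - 1.32*j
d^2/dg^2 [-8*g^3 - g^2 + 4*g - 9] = -48*g - 2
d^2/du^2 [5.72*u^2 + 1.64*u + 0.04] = 11.4400000000000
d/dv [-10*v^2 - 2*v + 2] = -20*v - 2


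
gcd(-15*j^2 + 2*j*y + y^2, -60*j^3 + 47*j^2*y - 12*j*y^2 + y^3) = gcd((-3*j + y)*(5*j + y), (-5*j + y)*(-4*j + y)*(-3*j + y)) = -3*j + y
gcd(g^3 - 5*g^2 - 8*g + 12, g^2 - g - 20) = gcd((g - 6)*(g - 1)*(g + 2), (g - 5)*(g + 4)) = 1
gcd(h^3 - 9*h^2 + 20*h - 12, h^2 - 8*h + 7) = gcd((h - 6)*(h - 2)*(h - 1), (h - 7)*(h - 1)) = h - 1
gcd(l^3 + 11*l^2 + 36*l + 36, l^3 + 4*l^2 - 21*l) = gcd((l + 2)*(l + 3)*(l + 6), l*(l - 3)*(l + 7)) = 1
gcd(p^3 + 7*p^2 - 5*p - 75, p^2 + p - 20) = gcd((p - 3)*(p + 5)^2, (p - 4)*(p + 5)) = p + 5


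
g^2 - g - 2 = (g - 2)*(g + 1)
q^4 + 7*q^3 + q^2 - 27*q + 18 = (q - 1)^2*(q + 3)*(q + 6)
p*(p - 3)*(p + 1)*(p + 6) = p^4 + 4*p^3 - 15*p^2 - 18*p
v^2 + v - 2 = (v - 1)*(v + 2)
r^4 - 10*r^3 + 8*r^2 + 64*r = r*(r - 8)*(r - 4)*(r + 2)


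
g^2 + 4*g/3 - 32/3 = (g - 8/3)*(g + 4)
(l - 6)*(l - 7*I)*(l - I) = l^3 - 6*l^2 - 8*I*l^2 - 7*l + 48*I*l + 42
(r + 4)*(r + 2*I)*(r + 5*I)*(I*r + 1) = I*r^4 - 6*r^3 + 4*I*r^3 - 24*r^2 - 3*I*r^2 - 10*r - 12*I*r - 40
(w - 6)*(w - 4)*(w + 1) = w^3 - 9*w^2 + 14*w + 24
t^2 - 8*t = t*(t - 8)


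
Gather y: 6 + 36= 42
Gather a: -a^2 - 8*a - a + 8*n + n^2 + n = -a^2 - 9*a + n^2 + 9*n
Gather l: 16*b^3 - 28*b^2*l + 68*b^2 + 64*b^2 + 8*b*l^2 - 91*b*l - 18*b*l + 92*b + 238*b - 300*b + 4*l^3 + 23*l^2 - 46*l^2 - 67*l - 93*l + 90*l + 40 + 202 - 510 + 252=16*b^3 + 132*b^2 + 30*b + 4*l^3 + l^2*(8*b - 23) + l*(-28*b^2 - 109*b - 70) - 16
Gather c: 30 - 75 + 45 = 0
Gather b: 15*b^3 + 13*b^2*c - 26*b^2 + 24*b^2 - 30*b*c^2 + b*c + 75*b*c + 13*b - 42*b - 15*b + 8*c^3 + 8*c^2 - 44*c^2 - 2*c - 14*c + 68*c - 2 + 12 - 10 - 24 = 15*b^3 + b^2*(13*c - 2) + b*(-30*c^2 + 76*c - 44) + 8*c^3 - 36*c^2 + 52*c - 24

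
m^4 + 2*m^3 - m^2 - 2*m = m*(m - 1)*(m + 1)*(m + 2)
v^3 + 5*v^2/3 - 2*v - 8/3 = (v - 4/3)*(v + 1)*(v + 2)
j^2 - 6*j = j*(j - 6)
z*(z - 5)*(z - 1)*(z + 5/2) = z^4 - 7*z^3/2 - 10*z^2 + 25*z/2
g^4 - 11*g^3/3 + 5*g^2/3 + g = g*(g - 3)*(g - 1)*(g + 1/3)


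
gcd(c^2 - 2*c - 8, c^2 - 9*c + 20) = c - 4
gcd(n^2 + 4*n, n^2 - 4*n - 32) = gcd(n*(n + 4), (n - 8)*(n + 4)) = n + 4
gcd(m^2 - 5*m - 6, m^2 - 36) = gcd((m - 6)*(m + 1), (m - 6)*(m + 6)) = m - 6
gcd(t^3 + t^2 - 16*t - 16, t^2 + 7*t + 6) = t + 1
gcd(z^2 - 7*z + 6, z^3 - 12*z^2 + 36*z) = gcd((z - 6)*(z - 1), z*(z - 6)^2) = z - 6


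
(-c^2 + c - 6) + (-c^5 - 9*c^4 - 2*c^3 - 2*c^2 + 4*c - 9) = -c^5 - 9*c^4 - 2*c^3 - 3*c^2 + 5*c - 15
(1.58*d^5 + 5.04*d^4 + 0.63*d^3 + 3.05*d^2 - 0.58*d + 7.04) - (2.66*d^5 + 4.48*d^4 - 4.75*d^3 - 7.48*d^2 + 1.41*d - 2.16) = -1.08*d^5 + 0.56*d^4 + 5.38*d^3 + 10.53*d^2 - 1.99*d + 9.2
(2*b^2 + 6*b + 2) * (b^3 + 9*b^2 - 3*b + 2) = 2*b^5 + 24*b^4 + 50*b^3 + 4*b^2 + 6*b + 4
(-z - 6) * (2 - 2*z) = 2*z^2 + 10*z - 12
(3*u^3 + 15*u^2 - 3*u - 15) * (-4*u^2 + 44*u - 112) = -12*u^5 + 72*u^4 + 336*u^3 - 1752*u^2 - 324*u + 1680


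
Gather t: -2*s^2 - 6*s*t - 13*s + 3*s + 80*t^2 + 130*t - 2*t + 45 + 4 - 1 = -2*s^2 - 10*s + 80*t^2 + t*(128 - 6*s) + 48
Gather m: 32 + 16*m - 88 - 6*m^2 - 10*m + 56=-6*m^2 + 6*m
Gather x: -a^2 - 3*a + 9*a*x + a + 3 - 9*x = -a^2 - 2*a + x*(9*a - 9) + 3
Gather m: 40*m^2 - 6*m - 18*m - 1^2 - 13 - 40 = 40*m^2 - 24*m - 54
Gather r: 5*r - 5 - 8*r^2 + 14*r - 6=-8*r^2 + 19*r - 11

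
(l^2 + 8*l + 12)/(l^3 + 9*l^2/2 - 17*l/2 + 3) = 2*(l + 2)/(2*l^2 - 3*l + 1)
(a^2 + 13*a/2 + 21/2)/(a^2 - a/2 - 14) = (a + 3)/(a - 4)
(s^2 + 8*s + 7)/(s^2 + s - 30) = (s^2 + 8*s + 7)/(s^2 + s - 30)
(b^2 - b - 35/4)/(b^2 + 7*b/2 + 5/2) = (b - 7/2)/(b + 1)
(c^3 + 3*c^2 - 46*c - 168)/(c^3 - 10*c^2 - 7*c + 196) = (c + 6)/(c - 7)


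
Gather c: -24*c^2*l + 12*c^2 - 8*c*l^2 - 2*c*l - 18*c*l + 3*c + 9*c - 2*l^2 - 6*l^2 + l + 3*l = c^2*(12 - 24*l) + c*(-8*l^2 - 20*l + 12) - 8*l^2 + 4*l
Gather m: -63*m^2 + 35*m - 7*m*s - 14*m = -63*m^2 + m*(21 - 7*s)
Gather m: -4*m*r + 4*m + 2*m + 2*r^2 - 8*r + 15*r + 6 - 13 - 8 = m*(6 - 4*r) + 2*r^2 + 7*r - 15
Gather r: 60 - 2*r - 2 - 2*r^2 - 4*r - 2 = -2*r^2 - 6*r + 56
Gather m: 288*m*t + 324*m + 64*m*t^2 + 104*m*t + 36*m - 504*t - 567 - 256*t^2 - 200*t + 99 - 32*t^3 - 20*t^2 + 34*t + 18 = m*(64*t^2 + 392*t + 360) - 32*t^3 - 276*t^2 - 670*t - 450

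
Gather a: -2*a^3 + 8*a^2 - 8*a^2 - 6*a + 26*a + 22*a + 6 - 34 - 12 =-2*a^3 + 42*a - 40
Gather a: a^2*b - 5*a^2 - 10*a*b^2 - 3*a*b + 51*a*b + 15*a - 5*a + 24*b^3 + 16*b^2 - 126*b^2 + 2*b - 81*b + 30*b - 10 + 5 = a^2*(b - 5) + a*(-10*b^2 + 48*b + 10) + 24*b^3 - 110*b^2 - 49*b - 5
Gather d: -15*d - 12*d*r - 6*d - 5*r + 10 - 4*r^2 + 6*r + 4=d*(-12*r - 21) - 4*r^2 + r + 14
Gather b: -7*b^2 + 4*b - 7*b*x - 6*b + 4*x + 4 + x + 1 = -7*b^2 + b*(-7*x - 2) + 5*x + 5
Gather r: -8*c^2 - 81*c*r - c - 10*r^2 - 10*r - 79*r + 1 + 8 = -8*c^2 - c - 10*r^2 + r*(-81*c - 89) + 9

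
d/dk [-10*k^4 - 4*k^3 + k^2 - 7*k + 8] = -40*k^3 - 12*k^2 + 2*k - 7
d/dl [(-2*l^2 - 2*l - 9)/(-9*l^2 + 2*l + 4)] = 2*(-11*l^2 - 89*l + 5)/(81*l^4 - 36*l^3 - 68*l^2 + 16*l + 16)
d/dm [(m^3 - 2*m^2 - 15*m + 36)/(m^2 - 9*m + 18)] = (m^2 - 12*m + 6)/(m^2 - 12*m + 36)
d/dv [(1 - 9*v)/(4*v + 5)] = -49/(4*v + 5)^2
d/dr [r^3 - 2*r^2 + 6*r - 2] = 3*r^2 - 4*r + 6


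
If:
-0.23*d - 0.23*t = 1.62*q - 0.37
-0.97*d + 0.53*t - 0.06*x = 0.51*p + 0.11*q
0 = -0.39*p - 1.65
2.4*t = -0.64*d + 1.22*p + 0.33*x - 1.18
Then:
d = 0.0136581877569957*x + 0.628140970717419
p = -4.23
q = 0.538138472532776 - 0.0209436302479506*x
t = 0.133857816598134*x - 2.80981195116567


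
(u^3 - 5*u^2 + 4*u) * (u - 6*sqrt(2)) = u^4 - 6*sqrt(2)*u^3 - 5*u^3 + 4*u^2 + 30*sqrt(2)*u^2 - 24*sqrt(2)*u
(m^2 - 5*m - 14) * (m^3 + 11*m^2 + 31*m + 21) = m^5 + 6*m^4 - 38*m^3 - 288*m^2 - 539*m - 294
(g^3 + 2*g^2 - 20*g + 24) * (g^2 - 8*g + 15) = g^5 - 6*g^4 - 21*g^3 + 214*g^2 - 492*g + 360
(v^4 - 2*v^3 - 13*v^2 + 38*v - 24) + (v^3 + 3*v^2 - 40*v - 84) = v^4 - v^3 - 10*v^2 - 2*v - 108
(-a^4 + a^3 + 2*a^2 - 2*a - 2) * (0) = 0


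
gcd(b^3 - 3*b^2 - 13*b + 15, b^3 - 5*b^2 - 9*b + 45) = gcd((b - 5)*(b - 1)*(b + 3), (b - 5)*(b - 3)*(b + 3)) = b^2 - 2*b - 15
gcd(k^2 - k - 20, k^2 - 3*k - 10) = k - 5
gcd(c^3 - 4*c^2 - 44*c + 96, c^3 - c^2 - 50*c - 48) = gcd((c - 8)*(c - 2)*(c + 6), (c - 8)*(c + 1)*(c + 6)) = c^2 - 2*c - 48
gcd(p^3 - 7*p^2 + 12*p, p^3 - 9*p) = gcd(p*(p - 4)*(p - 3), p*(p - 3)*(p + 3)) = p^2 - 3*p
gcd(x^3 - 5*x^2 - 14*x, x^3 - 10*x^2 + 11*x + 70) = x^2 - 5*x - 14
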